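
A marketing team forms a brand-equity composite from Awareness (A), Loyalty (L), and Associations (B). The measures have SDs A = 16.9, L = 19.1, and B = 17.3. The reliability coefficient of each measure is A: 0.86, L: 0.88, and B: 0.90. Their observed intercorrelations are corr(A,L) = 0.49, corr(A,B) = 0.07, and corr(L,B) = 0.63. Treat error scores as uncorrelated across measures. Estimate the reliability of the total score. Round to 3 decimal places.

0.934

Var(A+L+B) = 16.9² + 19.1² + 17.3² + 2·[16.9·19.1·0.49 + 16.9·17.3·0.07 + 19.1·17.3·0.63] = 949.71 + 773.608 = 1723.32.
Because errors are independent across components, Cov(Tᵢ,Tⱼ) = Cov(Xᵢ,Xⱼ); the off-diagonal part of the true-score variance is the same as above.
True-score variance = [16.9²·0.86 + 19.1²·0.88 + 17.3²·0.90] + 773.608 = 836.018 + 773.608 = 1609.63.
Reliability = 1609.63 / 1723.32 = 0.934.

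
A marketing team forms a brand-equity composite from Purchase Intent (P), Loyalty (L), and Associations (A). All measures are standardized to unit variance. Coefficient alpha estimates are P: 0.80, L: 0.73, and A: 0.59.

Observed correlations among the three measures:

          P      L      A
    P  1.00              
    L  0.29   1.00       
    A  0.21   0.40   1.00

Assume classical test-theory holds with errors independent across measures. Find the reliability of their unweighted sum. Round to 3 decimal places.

Var(P+L+A) = 3 + 2·[0.29 + 0.21 + 0.40] = 3 + 1.8 = 4.8.
Under uncorrelated errors the observed covariances equal the true-score covariances, so only the own-variance terms attenuate.
True-score variance = [0.80 + 0.73 + 0.59] + 1.8 = 2.12 + 1.8 = 3.92.
Reliability = 3.92 / 4.8 = 0.817.

0.817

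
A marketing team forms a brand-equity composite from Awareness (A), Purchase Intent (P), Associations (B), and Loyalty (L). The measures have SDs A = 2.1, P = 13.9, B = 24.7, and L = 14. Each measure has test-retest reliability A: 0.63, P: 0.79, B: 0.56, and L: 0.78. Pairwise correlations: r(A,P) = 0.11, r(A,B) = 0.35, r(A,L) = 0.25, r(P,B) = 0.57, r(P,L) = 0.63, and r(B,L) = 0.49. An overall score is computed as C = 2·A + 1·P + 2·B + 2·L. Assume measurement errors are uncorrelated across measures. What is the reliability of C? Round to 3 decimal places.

Var(C) = 2²·2.1² + 13.9² + 2²·24.7² + 2²·14² + 2·[2·2.1·13.9·0.11 + 4·2.1·24.7·0.35 + 4·2.1·14·0.25 + 2·13.9·24.7·0.57 + 2·13.9·14·0.63 + 4·24.7·14·0.49] = 3435.21 + 2845.6 = 6280.81.
Under uncorrelated errors the observed covariances equal the true-score covariances, so only the own-variance terms attenuate.
True-score variance = [2²·2.1²·0.63 + 13.9²·0.79 + 2²·24.7²·0.56 + 2²·14²·0.78] + 2845.6 = 2141.87 + 2845.6 = 4987.47.
Reliability = 4987.47 / 6280.81 = 0.794.

0.794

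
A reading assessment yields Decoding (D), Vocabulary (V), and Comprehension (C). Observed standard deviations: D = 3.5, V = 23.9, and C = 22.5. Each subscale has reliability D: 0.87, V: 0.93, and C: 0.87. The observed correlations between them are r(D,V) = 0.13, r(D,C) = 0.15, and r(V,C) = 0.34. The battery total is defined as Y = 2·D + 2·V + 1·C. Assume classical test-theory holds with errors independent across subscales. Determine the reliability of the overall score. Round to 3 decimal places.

Var(Y) = 2²·3.5² + 2²·23.9² + 22.5² + 2·[4·3.5·23.9·0.13 + 2·3.5·22.5·0.15 + 2·23.9·22.5·0.34] = 2840.09 + 865.586 = 3705.68.
Because errors are independent across components, Cov(Tᵢ,Tⱼ) = Cov(Xᵢ,Xⱼ); the off-diagonal part of the true-score variance is the same as above.
True-score variance = [2²·3.5²·0.87 + 2²·23.9²·0.93 + 22.5²·0.87] + 865.586 = 2607.97 + 865.586 = 3473.55.
Reliability = 3473.55 / 3705.68 = 0.937.

0.937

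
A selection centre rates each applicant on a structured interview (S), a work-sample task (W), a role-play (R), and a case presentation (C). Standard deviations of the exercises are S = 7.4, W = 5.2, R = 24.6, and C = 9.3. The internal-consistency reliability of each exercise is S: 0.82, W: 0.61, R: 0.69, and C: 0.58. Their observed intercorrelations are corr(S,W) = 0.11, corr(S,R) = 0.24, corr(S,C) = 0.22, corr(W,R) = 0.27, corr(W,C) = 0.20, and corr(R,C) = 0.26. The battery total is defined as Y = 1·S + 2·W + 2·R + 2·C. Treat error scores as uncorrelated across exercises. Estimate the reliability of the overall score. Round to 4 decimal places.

Var(Y) = 7.4² + 2²·5.2² + 2²·24.6² + 2²·9.3² + 2·[2·7.4·5.2·0.11 + 2·7.4·24.6·0.24 + 2·7.4·9.3·0.22 + 4·5.2·24.6·0.27 + 4·5.2·9.3·0.20 + 4·24.6·9.3·0.26] = 2929.52 + 1081.8 = 4011.32.
Under uncorrelated errors the observed covariances equal the true-score covariances, so only the own-variance terms attenuate.
True-score variance = [7.4²·0.82 + 2²·5.2²·0.61 + 2²·24.6²·0.69 + 2²·9.3²·0.58] + 1081.8 = 1981.78 + 1081.8 = 3063.58.
Reliability = 3063.58 / 4011.32 = 0.7637.

0.7637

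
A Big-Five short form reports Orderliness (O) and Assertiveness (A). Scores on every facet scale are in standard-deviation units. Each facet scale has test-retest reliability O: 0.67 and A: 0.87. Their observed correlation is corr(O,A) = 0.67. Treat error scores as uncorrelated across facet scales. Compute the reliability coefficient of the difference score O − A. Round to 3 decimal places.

0.303

Var(O−A) = 1 + 1 − 2·0.67 = 2 − 1.34 = 0.66.
With uncorrelated errors the cross-covariances are all true-score covariance, so they carry over unchanged; only the diagonal terms shrink to ρᵢσᵢ².
True-score variance = [0.67 + 0.87] − 1.34 = 1.54 − 1.34 = 0.2.
Reliability = 0.2 / 0.66 = 0.303.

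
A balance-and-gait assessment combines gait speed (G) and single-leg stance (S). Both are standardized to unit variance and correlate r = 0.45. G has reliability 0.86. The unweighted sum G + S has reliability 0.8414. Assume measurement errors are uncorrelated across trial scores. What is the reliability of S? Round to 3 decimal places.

Var(G+S) = 2 + 2·0.45 = 2.900.
True-score variance = ρ_G + ρ_S + 2·0.45, so 0.8414 = (0.86 + ρ_S + 0.90) / 2.900.
ρ_S = 0.8414·2.900 − 0.86 − 0.90 = 0.680.

0.680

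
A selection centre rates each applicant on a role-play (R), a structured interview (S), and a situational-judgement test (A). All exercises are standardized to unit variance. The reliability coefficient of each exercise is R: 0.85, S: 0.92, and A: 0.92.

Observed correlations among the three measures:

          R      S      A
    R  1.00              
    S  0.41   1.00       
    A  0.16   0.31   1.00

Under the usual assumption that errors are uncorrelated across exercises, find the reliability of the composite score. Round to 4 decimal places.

Var(R+S+A) = 3 + 2·[0.41 + 0.16 + 0.31] = 3 + 1.76 = 4.76.
Under uncorrelated errors the observed covariances equal the true-score covariances, so only the own-variance terms attenuate.
True-score variance = [0.85 + 0.92 + 0.92] + 1.76 = 2.69 + 1.76 = 4.45.
Reliability = 4.45 / 4.76 = 0.9349.

0.9349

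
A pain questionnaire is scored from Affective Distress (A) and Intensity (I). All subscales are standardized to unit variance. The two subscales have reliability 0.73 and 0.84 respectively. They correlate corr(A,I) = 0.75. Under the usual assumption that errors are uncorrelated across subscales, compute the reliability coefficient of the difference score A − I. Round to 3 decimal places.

0.140

Var(A−I) = 1 + 1 − 2·0.75 = 2 − 1.5 = 0.5.
Under uncorrelated errors the observed covariances equal the true-score covariances, so only the own-variance terms attenuate.
True-score variance = [0.73 + 0.84] − 1.5 = 1.57 − 1.5 = 0.07.
Reliability = 0.07 / 0.5 = 0.140.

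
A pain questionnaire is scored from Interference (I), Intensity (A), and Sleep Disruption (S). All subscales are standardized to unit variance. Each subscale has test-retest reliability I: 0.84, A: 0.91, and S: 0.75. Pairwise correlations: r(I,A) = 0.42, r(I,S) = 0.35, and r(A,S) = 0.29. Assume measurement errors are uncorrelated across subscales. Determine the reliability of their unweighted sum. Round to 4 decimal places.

Var(I+A+S) = 3 + 2·[0.42 + 0.35 + 0.29] = 3 + 2.12 = 5.12.
Under uncorrelated errors the observed covariances equal the true-score covariances, so only the own-variance terms attenuate.
True-score variance = [0.84 + 0.91 + 0.75] + 2.12 = 2.5 + 2.12 = 4.62.
Reliability = 4.62 / 5.12 = 0.9023.

0.9023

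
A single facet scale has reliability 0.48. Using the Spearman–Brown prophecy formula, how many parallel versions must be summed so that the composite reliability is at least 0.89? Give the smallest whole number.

9

k ≥ ρ*(1−ρ₁)/(ρ₁(1−ρ*)) = 0.89·0.52 / (0.48·0.11) = 8.765.
Smallest integer k = 9.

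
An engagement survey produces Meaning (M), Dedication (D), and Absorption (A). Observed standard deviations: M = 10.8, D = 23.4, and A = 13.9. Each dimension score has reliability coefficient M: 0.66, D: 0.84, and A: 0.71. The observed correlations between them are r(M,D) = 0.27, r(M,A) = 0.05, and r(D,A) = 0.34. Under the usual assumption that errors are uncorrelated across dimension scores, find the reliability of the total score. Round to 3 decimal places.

Var(M+D+A) = 10.8² + 23.4² + 13.9² + 2·[10.8·23.4·0.27 + 10.8·13.9·0.05 + 23.4·13.9·0.34] = 857.41 + 372.658 = 1230.07.
With uncorrelated errors the cross-covariances are all true-score covariance, so they carry over unchanged; only the diagonal terms shrink to ρᵢσᵢ².
True-score variance = [10.8²·0.66 + 23.4²·0.84 + 13.9²·0.71] + 372.658 = 674.112 + 372.658 = 1046.77.
Reliability = 1046.77 / 1230.07 = 0.851.

0.851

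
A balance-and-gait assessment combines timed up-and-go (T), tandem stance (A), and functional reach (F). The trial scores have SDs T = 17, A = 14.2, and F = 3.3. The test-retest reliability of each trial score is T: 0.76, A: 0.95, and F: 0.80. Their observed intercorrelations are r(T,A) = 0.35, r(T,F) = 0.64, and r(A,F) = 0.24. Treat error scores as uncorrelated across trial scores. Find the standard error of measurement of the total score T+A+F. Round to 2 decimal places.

Var(total) = 501.53 + 263.281 = 764.811.
True-score variance = 419.91 + 263.281 = 683.191, so reliability = 0.8933.
Error variance = 764.811 − 683.191 = 81.62; SEM = √81.62 = 9.03.

9.03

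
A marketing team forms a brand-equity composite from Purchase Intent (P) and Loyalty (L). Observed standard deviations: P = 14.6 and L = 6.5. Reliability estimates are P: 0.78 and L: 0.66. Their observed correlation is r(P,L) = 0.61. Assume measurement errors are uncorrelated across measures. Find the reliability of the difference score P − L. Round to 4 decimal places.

0.5613

Var(P−L) = 14.6² + 6.5² − 2·14.6·6.5·0.61 = 255.41 − 115.778 = 139.632.
Because errors are independent across components, Cov(Tᵢ,Tⱼ) = Cov(Xᵢ,Xⱼ); the off-diagonal part of the true-score variance is the same as above.
True-score variance = [14.6²·0.78 + 6.5²·0.66] − 115.778 = 194.15 − 115.778 = 78.3718.
Reliability = 78.3718 / 139.632 = 0.5613.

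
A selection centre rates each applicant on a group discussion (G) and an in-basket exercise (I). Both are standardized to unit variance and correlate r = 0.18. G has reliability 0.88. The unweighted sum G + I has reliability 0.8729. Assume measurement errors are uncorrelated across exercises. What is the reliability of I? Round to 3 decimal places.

Var(G+I) = 2 + 2·0.18 = 2.360.
True-score variance = ρ_G + ρ_I + 2·0.18, so 0.8729 = (0.88 + ρ_I + 0.36) / 2.360.
ρ_I = 0.8729·2.360 − 0.88 − 0.36 = 0.820.

0.820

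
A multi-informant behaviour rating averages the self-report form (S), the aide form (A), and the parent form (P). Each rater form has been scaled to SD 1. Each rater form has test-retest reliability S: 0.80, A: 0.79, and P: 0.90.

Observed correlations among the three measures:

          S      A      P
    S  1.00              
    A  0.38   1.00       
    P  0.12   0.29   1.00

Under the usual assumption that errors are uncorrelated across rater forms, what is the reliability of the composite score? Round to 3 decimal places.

0.889

Var(S+A+P) = 3 + 2·[0.38 + 0.12 + 0.29] = 3 + 1.58 = 4.58.
Under uncorrelated errors the observed covariances equal the true-score covariances, so only the own-variance terms attenuate.
True-score variance = [0.80 + 0.79 + 0.90] + 1.58 = 2.49 + 1.58 = 4.07.
Reliability = 4.07 / 4.58 = 0.889.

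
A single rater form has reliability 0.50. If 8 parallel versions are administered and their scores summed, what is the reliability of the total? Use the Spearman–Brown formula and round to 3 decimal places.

ρ_k = kρ / (1 + (k−1)ρ) = 8·0.50 / (1 + 7·0.50) = 4.000 / 4.500 = 0.889.

0.889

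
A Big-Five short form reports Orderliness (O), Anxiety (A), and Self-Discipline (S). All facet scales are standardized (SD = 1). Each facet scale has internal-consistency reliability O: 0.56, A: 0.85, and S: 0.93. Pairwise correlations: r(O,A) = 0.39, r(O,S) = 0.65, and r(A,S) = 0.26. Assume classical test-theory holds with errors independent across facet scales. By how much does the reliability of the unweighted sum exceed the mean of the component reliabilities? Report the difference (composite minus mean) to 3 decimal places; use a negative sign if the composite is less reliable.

0.102

Var(sum) = 3 + 2.6 = 5.6; true-score variance = 2.34 + 2.6 = 4.94; composite reliability = 0.8821.
Mean component reliability = 0.7800.
Difference = 0.8821 − 0.7800 = 0.102.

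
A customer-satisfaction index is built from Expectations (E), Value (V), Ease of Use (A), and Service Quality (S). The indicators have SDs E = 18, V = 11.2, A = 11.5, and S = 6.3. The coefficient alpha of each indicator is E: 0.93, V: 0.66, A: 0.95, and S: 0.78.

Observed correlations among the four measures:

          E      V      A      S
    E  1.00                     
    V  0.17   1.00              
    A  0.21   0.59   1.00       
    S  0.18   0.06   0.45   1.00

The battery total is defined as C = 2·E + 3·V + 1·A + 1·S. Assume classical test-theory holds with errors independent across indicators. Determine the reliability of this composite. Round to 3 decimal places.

Var(C) = 2²·18² + 3²·11.2² + 11.5² + 6.3² + 2·[6·18·11.2·0.17 + 2·18·11.5·0.21 + 2·18·6.3·0.18 + 3·11.2·11.5·0.59 + 3·11.2·6.3·0.06 + 11.5·6.3·0.45] = 2596.9 + 1213.35 = 3810.25.
Under uncorrelated errors the observed covariances equal the true-score covariances, so only the own-variance terms attenuate.
True-score variance = [2²·18²·0.93 + 3²·11.2²·0.66 + 11.5²·0.95 + 6.3²·0.78] + 1213.35 = 2106.99 + 1213.35 = 3320.34.
Reliability = 3320.34 / 3810.25 = 0.871.

0.871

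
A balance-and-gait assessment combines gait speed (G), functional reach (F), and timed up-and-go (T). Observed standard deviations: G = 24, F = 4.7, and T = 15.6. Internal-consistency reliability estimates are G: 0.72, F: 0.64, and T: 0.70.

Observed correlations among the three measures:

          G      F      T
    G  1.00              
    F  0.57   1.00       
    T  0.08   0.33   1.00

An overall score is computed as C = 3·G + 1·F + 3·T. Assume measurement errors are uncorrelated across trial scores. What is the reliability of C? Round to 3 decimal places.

Var(C) = 3²·24² + 4.7² + 3²·15.6² + 2·[3·24·4.7·0.57 + 9·24·15.6·0.08 + 3·4.7·15.6·0.33] = 7396.33 + 1070.09 = 8466.42.
Under uncorrelated errors the observed covariances equal the true-score covariances, so only the own-variance terms attenuate.
True-score variance = [3²·24²·0.72 + 4.7²·0.64 + 3²·15.6²·0.70] + 1070.09 = 5279.79 + 1070.09 = 6349.87.
Reliability = 6349.87 / 8466.42 = 0.750.

0.750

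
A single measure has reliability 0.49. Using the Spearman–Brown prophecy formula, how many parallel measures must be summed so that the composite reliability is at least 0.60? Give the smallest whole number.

2

k ≥ ρ*(1−ρ₁)/(ρ₁(1−ρ*)) = 0.60·0.51 / (0.49·0.40) = 1.561.
Smallest integer k = 2.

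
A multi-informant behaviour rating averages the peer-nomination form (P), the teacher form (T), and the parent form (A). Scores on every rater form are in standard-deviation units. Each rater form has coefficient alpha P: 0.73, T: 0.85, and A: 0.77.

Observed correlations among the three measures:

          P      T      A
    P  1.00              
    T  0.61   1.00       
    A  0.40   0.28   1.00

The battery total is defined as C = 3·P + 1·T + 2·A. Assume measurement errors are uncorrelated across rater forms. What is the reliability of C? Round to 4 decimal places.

Var(C) = 3² + 1 + 2² + 2·[3·0.61 + 6·0.40 + 2·0.28] = 14 + 9.58 = 23.58.
Under uncorrelated errors the observed covariances equal the true-score covariances, so only the own-variance terms attenuate.
True-score variance = [3²·0.73 + 0.85 + 2²·0.77] + 9.58 = 10.5 + 9.58 = 20.08.
Reliability = 20.08 / 23.58 = 0.8516.

0.8516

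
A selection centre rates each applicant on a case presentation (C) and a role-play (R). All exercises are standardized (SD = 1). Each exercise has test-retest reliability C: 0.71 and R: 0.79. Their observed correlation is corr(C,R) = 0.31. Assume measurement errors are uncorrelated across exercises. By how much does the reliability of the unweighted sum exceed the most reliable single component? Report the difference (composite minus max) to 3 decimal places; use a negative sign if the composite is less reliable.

Var(sum) = 2 + 0.62 = 2.62; true-score variance = 1.5 + 0.62 = 2.12; composite reliability = 0.8092.
Max component reliability = 0.7900.
Difference = 0.8092 − 0.7900 = 0.019.

0.019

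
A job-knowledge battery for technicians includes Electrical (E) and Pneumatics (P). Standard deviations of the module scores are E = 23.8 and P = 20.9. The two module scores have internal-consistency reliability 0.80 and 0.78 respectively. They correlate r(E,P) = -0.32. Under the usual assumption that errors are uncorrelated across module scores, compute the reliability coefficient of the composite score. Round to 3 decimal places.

0.694

Var(E+P) = 23.8² + 20.9² + 2·[23.8·20.9·(-0.32)] = 1003.25 − 318.349 = 684.901.
Under uncorrelated errors the observed covariances equal the true-score covariances, so only the own-variance terms attenuate.
True-score variance = [23.8²·0.80 + 20.9²·0.78] − 318.349 = 793.864 − 318.349 = 475.515.
Reliability = 475.515 / 684.901 = 0.694.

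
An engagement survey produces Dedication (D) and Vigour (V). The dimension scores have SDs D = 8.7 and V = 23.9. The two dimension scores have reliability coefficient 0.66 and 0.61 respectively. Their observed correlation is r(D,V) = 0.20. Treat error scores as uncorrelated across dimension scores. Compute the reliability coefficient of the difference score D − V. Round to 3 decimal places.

Var(D−V) = 8.7² + 23.9² − 2·8.7·23.9·0.20 = 646.9 − 83.172 = 563.728.
With uncorrelated errors the cross-covariances are all true-score covariance, so they carry over unchanged; only the diagonal terms shrink to ρᵢσᵢ².
True-score variance = [8.7²·0.66 + 23.9²·0.61] − 83.172 = 398.393 − 83.172 = 315.221.
Reliability = 315.221 / 563.728 = 0.559.

0.559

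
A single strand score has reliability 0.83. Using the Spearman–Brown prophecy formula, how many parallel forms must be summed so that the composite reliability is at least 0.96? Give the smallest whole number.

k ≥ ρ*(1−ρ₁)/(ρ₁(1−ρ*)) = 0.96·0.17 / (0.83·0.04) = 4.916.
Smallest integer k = 5.

5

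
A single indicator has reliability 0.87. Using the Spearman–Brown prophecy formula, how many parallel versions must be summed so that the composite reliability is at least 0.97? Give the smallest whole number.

5

k ≥ ρ*(1−ρ₁)/(ρ₁(1−ρ*)) = 0.97·0.13 / (0.87·0.03) = 4.831.
Smallest integer k = 5.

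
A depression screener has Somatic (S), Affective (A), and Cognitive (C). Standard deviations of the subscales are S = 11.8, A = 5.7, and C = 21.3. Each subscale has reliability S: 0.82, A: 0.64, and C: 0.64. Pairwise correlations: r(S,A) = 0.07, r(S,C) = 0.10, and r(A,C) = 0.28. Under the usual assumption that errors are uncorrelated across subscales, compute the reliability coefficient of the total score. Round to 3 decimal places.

Var(S+A+C) = 11.8² + 5.7² + 21.3² + 2·[11.8·5.7·0.07 + 11.8·21.3·0.10 + 5.7·21.3·0.28] = 625.42 + 127.674 = 753.094.
With uncorrelated errors the cross-covariances are all true-score covariance, so they carry over unchanged; only the diagonal terms shrink to ρᵢσᵢ².
True-score variance = [11.8²·0.82 + 5.7²·0.64 + 21.3²·0.64] + 127.674 = 425.332 + 127.674 = 553.006.
Reliability = 553.006 / 753.094 = 0.734.

0.734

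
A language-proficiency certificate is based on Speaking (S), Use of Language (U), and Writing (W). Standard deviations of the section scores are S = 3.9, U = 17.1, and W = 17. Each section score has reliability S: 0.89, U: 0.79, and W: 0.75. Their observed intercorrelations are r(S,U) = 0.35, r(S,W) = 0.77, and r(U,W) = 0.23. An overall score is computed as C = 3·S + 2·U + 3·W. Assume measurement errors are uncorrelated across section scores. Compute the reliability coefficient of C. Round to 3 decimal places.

0.846

Var(C) = 3²·3.9² + 2²·17.1² + 3²·17² + 2·[6·3.9·17.1·0.35 + 9·3.9·17·0.77 + 6·17.1·17·0.23] = 3907.53 + 2001.35 = 5908.88.
Because errors are independent across components, Cov(Tᵢ,Tⱼ) = Cov(Xᵢ,Xⱼ); the off-diagonal part of the true-score variance is the same as above.
True-score variance = [3²·3.9²·0.89 + 2²·17.1²·0.79 + 3²·17²·0.75] + 2001.35 = 2996.6 + 2001.35 = 4997.95.
Reliability = 4997.95 / 5908.88 = 0.846.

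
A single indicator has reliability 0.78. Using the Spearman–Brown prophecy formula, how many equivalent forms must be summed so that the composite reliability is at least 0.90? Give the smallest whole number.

3

k ≥ ρ*(1−ρ₁)/(ρ₁(1−ρ*)) = 0.90·0.22 / (0.78·0.10) = 2.538.
Smallest integer k = 3.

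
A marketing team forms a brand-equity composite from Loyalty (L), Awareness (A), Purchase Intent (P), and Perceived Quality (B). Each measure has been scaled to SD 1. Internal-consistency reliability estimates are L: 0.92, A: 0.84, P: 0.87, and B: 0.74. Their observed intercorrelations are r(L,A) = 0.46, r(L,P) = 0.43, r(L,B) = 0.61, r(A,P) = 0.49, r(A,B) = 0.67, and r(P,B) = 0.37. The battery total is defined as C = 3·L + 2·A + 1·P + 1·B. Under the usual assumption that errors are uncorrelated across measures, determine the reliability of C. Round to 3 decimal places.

0.946

Var(C) = 3² + 2² + 1 + 1 + 2·[6·0.46 + 3·0.43 + 3·0.61 + 2·0.49 + 2·0.67 + 0.37] = 15 + 17.14 = 32.14.
With uncorrelated errors the cross-covariances are all true-score covariance, so they carry over unchanged; only the diagonal terms shrink to ρᵢσᵢ².
True-score variance = [3²·0.92 + 2²·0.84 + 0.87 + 0.74] + 17.14 = 13.25 + 17.14 = 30.39.
Reliability = 30.39 / 32.14 = 0.946.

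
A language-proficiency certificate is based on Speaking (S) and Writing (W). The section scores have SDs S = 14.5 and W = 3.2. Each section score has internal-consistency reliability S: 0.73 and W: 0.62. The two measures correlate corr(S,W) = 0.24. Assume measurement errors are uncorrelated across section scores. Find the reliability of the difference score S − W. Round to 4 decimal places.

Var(S−W) = 14.5² + 3.2² − 2·14.5·3.2·0.24 = 220.49 − 22.272 = 198.218.
With uncorrelated errors the cross-covariances are all true-score covariance, so they carry over unchanged; only the diagonal terms shrink to ρᵢσᵢ².
True-score variance = [14.5²·0.73 + 3.2²·0.62] − 22.272 = 159.831 − 22.272 = 137.559.
Reliability = 137.559 / 198.218 = 0.6940.

0.6940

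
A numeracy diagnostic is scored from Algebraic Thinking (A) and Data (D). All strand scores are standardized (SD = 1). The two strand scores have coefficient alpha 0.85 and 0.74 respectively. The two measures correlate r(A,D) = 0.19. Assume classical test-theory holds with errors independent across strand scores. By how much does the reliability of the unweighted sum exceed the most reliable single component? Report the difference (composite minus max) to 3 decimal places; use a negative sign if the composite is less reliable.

-0.022

Var(sum) = 2 + 0.38 = 2.38; true-score variance = 1.59 + 0.38 = 1.97; composite reliability = 0.8277.
Max component reliability = 0.8500.
Difference = 0.8277 − 0.8500 = -0.022.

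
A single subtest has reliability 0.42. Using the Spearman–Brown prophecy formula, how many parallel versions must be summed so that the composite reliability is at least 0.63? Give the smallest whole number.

3

k ≥ ρ*(1−ρ₁)/(ρ₁(1−ρ*)) = 0.63·0.58 / (0.42·0.37) = 2.351.
Smallest integer k = 3.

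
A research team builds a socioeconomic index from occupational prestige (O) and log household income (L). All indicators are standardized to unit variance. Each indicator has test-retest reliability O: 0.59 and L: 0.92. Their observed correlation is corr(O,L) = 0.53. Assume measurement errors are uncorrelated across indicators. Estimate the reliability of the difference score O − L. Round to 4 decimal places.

0.4787

Var(O−L) = 1 + 1 − 2·0.53 = 2 − 1.06 = 0.94.
Because errors are independent across components, Cov(Tᵢ,Tⱼ) = Cov(Xᵢ,Xⱼ); the off-diagonal part of the true-score variance is the same as above.
True-score variance = [0.59 + 0.92] − 1.06 = 1.51 − 1.06 = 0.45.
Reliability = 0.45 / 0.94 = 0.4787.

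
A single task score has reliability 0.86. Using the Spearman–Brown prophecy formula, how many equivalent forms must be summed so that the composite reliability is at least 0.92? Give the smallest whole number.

k ≥ ρ*(1−ρ₁)/(ρ₁(1−ρ*)) = 0.92·0.14 / (0.86·0.08) = 1.872.
Smallest integer k = 2.

2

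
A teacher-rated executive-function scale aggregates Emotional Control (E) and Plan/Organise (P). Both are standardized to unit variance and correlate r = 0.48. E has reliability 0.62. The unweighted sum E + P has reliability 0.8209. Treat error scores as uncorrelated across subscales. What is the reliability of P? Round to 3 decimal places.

Var(E+P) = 2 + 2·0.48 = 2.960.
True-score variance = ρ_E + ρ_P + 2·0.48, so 0.8209 = (0.62 + ρ_P + 0.96) / 2.960.
ρ_P = 0.8209·2.960 − 0.62 − 0.96 = 0.850.

0.850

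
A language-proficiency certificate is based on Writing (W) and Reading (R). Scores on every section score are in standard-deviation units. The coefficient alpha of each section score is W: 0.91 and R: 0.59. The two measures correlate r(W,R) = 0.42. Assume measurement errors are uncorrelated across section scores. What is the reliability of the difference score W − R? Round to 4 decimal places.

Var(W−R) = 1 + 1 − 2·0.42 = 2 − 0.84 = 1.16.
Under uncorrelated errors the observed covariances equal the true-score covariances, so only the own-variance terms attenuate.
True-score variance = [0.91 + 0.59] − 0.84 = 1.5 − 0.84 = 0.66.
Reliability = 0.66 / 1.16 = 0.5690.

0.5690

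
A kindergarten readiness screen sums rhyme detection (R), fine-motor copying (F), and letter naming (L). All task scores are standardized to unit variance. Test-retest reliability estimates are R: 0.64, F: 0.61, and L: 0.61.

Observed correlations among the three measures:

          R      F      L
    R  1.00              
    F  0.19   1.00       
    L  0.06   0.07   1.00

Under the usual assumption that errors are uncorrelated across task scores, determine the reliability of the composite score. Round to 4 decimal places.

0.6868

Var(R+F+L) = 3 + 2·[0.19 + 0.06 + 0.07] = 3 + 0.64 = 3.64.
With uncorrelated errors the cross-covariances are all true-score covariance, so they carry over unchanged; only the diagonal terms shrink to ρᵢσᵢ².
True-score variance = [0.64 + 0.61 + 0.61] + 0.64 = 1.86 + 0.64 = 2.5.
Reliability = 2.5 / 3.64 = 0.6868.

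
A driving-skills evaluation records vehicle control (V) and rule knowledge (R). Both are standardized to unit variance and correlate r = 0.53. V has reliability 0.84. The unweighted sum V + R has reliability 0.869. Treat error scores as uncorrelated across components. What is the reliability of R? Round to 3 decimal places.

0.759

Var(V+R) = 2 + 2·0.53 = 3.060.
True-score variance = ρ_V + ρ_R + 2·0.53, so 0.869 = (0.84 + ρ_R + 1.06) / 3.060.
ρ_R = 0.869·3.060 − 0.84 − 1.06 = 0.759.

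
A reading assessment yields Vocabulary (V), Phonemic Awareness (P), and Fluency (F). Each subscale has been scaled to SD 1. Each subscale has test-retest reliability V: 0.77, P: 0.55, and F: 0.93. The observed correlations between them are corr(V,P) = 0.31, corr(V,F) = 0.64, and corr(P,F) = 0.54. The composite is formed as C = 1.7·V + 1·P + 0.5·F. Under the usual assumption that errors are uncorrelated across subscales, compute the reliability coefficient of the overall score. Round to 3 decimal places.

0.834

Var(C) = 1.7² + 1 + 0.5² + 2·[1.7·0.31 + 0.85·0.64 + 0.5·0.54] = 4.14 + 2.682 = 6.822.
With uncorrelated errors the cross-covariances are all true-score covariance, so they carry over unchanged; only the diagonal terms shrink to ρᵢσᵢ².
True-score variance = [1.7²·0.77 + 0.55 + 0.5²·0.93] + 2.682 = 3.0078 + 2.682 = 5.6898.
Reliability = 5.6898 / 6.822 = 0.834.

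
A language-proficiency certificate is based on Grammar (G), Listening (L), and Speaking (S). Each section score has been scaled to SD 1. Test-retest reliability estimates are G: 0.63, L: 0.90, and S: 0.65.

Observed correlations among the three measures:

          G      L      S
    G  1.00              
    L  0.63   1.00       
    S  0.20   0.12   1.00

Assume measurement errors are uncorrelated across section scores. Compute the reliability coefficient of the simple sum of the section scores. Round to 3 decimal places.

Var(G+L+S) = 3 + 2·[0.63 + 0.20 + 0.12] = 3 + 1.9 = 4.9.
Because errors are independent across components, Cov(Tᵢ,Tⱼ) = Cov(Xᵢ,Xⱼ); the off-diagonal part of the true-score variance is the same as above.
True-score variance = [0.63 + 0.90 + 0.65] + 1.9 = 2.18 + 1.9 = 4.08.
Reliability = 4.08 / 4.9 = 0.833.

0.833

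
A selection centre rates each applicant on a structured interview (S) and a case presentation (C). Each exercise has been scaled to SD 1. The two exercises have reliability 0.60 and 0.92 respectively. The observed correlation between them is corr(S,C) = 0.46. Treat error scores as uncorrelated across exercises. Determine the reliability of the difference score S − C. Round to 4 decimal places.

Var(S−C) = 1 + 1 − 2·0.46 = 2 − 0.92 = 1.08.
Because errors are independent across components, Cov(Tᵢ,Tⱼ) = Cov(Xᵢ,Xⱼ); the off-diagonal part of the true-score variance is the same as above.
True-score variance = [0.60 + 0.92] − 0.92 = 1.52 − 0.92 = 0.6.
Reliability = 0.6 / 1.08 = 0.5556.

0.5556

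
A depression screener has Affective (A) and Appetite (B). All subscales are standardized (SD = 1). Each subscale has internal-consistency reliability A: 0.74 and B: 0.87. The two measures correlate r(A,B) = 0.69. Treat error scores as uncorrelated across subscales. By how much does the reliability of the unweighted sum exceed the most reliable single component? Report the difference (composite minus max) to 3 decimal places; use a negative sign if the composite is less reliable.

Var(sum) = 2 + 1.38 = 3.38; true-score variance = 1.61 + 1.38 = 2.99; composite reliability = 0.8846.
Max component reliability = 0.8700.
Difference = 0.8846 − 0.8700 = 0.015.

0.015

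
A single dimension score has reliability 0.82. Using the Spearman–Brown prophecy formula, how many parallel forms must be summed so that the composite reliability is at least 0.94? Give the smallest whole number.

4

k ≥ ρ*(1−ρ₁)/(ρ₁(1−ρ*)) = 0.94·0.18 / (0.82·0.06) = 3.439.
Smallest integer k = 4.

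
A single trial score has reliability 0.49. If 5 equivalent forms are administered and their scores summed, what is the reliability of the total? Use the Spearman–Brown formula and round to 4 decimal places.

ρ_k = kρ / (1 + (k−1)ρ) = 5·0.49 / (1 + 4·0.49) = 2.450 / 2.960 = 0.8277.

0.8277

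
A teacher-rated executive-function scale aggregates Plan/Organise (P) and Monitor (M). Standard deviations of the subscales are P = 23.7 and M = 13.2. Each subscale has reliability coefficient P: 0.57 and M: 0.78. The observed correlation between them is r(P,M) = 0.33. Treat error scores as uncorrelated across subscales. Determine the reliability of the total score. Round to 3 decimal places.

Var(P+M) = 23.7² + 13.2² + 2·[23.7·13.2·0.33] = 735.93 + 206.474 = 942.404.
With uncorrelated errors the cross-covariances are all true-score covariance, so they carry over unchanged; only the diagonal terms shrink to ρᵢσᵢ².
True-score variance = [23.7²·0.57 + 13.2²·0.78] + 206.474 = 456.07 + 206.474 = 662.545.
Reliability = 662.545 / 942.404 = 0.703.

0.703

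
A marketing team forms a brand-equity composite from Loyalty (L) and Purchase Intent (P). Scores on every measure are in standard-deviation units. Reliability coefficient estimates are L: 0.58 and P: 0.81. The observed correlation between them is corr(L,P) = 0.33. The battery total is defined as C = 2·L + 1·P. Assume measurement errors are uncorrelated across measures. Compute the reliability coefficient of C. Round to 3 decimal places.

0.704

Var(C) = 2² + 1 + 2·[2·0.33] = 5 + 1.32 = 6.32.
Under uncorrelated errors the observed covariances equal the true-score covariances, so only the own-variance terms attenuate.
True-score variance = [2²·0.58 + 0.81] + 1.32 = 3.13 + 1.32 = 4.45.
Reliability = 4.45 / 6.32 = 0.704.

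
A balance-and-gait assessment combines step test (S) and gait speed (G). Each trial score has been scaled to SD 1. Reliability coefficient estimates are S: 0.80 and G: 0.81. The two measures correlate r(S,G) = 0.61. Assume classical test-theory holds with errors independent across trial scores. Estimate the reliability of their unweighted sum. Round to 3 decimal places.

Var(S+G) = 2 + 2·[0.61] = 2 + 1.22 = 3.22.
Under uncorrelated errors the observed covariances equal the true-score covariances, so only the own-variance terms attenuate.
True-score variance = [0.80 + 0.81] + 1.22 = 1.61 + 1.22 = 2.83.
Reliability = 2.83 / 3.22 = 0.879.

0.879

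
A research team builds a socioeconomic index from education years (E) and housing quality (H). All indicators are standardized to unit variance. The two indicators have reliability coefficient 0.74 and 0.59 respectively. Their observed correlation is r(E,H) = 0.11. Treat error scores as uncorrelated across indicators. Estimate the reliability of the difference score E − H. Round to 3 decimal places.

0.624

Var(E−H) = 1 + 1 − 2·0.11 = 2 − 0.22 = 1.78.
With uncorrelated errors the cross-covariances are all true-score covariance, so they carry over unchanged; only the diagonal terms shrink to ρᵢσᵢ².
True-score variance = [0.74 + 0.59] − 0.22 = 1.33 − 0.22 = 1.11.
Reliability = 1.11 / 1.78 = 0.624.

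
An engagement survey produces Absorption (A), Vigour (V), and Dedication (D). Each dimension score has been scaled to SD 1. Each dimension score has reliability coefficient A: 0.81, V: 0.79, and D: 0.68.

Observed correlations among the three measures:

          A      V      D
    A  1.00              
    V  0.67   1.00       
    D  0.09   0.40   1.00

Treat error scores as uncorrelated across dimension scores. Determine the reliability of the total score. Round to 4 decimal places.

Var(A+V+D) = 3 + 2·[0.67 + 0.09 + 0.40] = 3 + 2.32 = 5.32.
With uncorrelated errors the cross-covariances are all true-score covariance, so they carry over unchanged; only the diagonal terms shrink to ρᵢσᵢ².
True-score variance = [0.81 + 0.79 + 0.68] + 2.32 = 2.28 + 2.32 = 4.6.
Reliability = 4.6 / 5.32 = 0.8647.

0.8647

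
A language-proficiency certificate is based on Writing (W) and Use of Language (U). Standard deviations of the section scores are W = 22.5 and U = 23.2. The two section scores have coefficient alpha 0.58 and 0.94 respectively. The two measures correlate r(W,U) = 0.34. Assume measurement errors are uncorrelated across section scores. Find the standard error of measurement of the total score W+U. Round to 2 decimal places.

Var(total) = 1044.49 + 354.96 = 1399.45.
True-score variance = 799.571 + 354.96 = 1154.53, so reliability = 0.8250.
Error variance = 1399.45 − 1154.53 = 244.919; SEM = √244.919 = 15.65.

15.65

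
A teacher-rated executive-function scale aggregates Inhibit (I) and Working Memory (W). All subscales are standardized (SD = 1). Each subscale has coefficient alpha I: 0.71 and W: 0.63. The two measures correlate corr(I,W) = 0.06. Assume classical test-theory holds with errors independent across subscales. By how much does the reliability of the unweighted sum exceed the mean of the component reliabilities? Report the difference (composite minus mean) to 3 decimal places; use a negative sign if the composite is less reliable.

Var(sum) = 2 + 0.12 = 2.12; true-score variance = 1.34 + 0.12 = 1.46; composite reliability = 0.6887.
Mean component reliability = 0.6700.
Difference = 0.6887 − 0.6700 = 0.019.

0.019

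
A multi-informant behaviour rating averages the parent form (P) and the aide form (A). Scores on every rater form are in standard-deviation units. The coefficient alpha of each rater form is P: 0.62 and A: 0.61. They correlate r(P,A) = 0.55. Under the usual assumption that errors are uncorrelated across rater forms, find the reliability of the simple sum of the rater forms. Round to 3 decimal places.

Var(P+A) = 2 + 2·[0.55] = 2 + 1.1 = 3.1.
Because errors are independent across components, Cov(Tᵢ,Tⱼ) = Cov(Xᵢ,Xⱼ); the off-diagonal part of the true-score variance is the same as above.
True-score variance = [0.62 + 0.61] + 1.1 = 1.23 + 1.1 = 2.33.
Reliability = 2.33 / 3.1 = 0.752.

0.752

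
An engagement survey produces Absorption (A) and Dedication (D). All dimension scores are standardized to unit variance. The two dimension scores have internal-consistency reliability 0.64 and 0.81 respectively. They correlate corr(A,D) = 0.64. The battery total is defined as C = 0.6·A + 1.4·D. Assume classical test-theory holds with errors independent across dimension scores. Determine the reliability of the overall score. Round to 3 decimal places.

0.852

Var(C) = 0.6² + 1.4² + 2·[0.84·0.64] = 2.32 + 1.0752 = 3.3952.
With uncorrelated errors the cross-covariances are all true-score covariance, so they carry over unchanged; only the diagonal terms shrink to ρᵢσᵢ².
True-score variance = [0.6²·0.64 + 1.4²·0.81] + 1.0752 = 1.818 + 1.0752 = 2.8932.
Reliability = 2.8932 / 3.3952 = 0.852.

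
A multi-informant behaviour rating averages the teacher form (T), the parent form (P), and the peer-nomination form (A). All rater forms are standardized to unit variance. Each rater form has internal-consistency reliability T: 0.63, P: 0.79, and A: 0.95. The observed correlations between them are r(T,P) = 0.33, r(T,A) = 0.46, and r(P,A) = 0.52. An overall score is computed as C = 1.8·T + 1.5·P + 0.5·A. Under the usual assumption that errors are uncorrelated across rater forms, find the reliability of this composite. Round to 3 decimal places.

Var(C) = 1.8² + 1.5² + 0.5² + 2·[2.7·0.33 + 0.9·0.46 + 0.75·0.52] = 5.74 + 3.39 = 9.13.
Because errors are independent across components, Cov(Tᵢ,Tⱼ) = Cov(Xᵢ,Xⱼ); the off-diagonal part of the true-score variance is the same as above.
True-score variance = [1.8²·0.63 + 1.5²·0.79 + 0.5²·0.95] + 3.39 = 4.0562 + 3.39 = 7.4462.
Reliability = 7.4462 / 9.13 = 0.816.

0.816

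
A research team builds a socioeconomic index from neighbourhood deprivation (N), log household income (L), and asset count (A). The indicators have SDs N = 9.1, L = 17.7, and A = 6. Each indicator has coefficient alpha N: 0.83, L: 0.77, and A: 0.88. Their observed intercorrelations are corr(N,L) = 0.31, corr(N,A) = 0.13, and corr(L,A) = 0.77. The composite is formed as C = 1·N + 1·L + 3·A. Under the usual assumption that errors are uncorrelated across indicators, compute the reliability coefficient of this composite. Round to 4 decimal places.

0.9076

Var(C) = 9.1² + 17.7² + 3²·6² + 2·[9.1·17.7·0.31 + 3·9.1·6·0.13 + 3·17.7·6·0.77] = 720.1 + 633.095 = 1353.2.
Because errors are independent across components, Cov(Tᵢ,Tⱼ) = Cov(Xᵢ,Xⱼ); the off-diagonal part of the true-score variance is the same as above.
True-score variance = [9.1²·0.83 + 17.7²·0.77 + 3²·6²·0.88] + 633.095 = 595.086 + 633.095 = 1228.18.
Reliability = 1228.18 / 1353.2 = 0.9076.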